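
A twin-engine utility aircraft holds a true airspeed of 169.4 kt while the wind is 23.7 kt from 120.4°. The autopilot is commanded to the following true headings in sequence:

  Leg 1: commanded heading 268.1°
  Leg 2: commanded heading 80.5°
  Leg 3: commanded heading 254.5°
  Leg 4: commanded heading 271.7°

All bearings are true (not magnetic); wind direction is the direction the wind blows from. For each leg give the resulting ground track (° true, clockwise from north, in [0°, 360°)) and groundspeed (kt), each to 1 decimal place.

Leg 1: heading 268.1°; drift +3.8° → track 271.9°, groundspeed 189.9 kt
Leg 2: heading 80.5°; drift -5.7° → track 74.8°, groundspeed 152.0 kt
Leg 3: heading 254.5°; drift +5.2° → track 259.7°, groundspeed 186.7 kt
Leg 4: heading 271.7°; drift +3.4° → track 275.1°, groundspeed 190.5 kt

Leg 1: track=271.9°, groundspeed=189.9 kt
Leg 2: track=74.8°, groundspeed=152.0 kt
Leg 3: track=259.7°, groundspeed=186.7 kt
Leg 4: track=275.1°, groundspeed=190.5 kt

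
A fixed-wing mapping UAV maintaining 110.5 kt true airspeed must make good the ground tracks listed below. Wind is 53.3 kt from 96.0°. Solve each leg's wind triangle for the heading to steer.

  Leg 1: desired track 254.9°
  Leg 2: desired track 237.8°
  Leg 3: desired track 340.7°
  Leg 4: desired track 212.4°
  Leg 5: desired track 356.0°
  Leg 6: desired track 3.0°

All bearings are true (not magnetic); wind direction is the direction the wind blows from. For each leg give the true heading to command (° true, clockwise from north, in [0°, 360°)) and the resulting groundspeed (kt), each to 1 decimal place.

Leg 1: desired track 254.9°; wind correction -10.0° → command heading 244.9°, groundspeed 158.5 kt
Leg 2: desired track 237.8°; wind correction -17.4° → command heading 220.4°, groundspeed 147.4 kt
Leg 3: desired track 340.7°; wind correction +25.9° → command heading 6.6°, groundspeed 122.2 kt
Leg 4: desired track 212.4°; wind correction -25.6° → command heading 186.8°, groundspeed 123.4 kt
Leg 5: desired track 356.0°; wind correction +28.4° → command heading 24.4°, groundspeed 106.5 kt
Leg 6: desired track 3.0°; wind correction +28.8° → command heading 31.8°, groundspeed 99.6 kt

Leg 1: heading=244.9°, groundspeed=158.5 kt
Leg 2: heading=220.4°, groundspeed=147.4 kt
Leg 3: heading=6.6°, groundspeed=122.2 kt
Leg 4: heading=186.8°, groundspeed=123.4 kt
Leg 5: heading=24.4°, groundspeed=106.5 kt
Leg 6: heading=31.8°, groundspeed=99.6 kt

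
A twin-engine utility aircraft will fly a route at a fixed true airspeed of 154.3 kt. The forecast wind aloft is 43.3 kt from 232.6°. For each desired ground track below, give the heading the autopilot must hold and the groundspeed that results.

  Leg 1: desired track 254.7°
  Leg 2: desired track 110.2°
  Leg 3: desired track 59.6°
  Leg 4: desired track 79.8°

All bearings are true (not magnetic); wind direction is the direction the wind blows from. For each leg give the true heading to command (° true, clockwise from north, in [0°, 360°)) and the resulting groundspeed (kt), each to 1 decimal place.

Leg 1: desired track 254.7°; wind correction -6.1° → command heading 248.6°, groundspeed 113.3 kt
Leg 2: desired track 110.2°; wind correction +13.7° → command heading 123.9°, groundspeed 173.1 kt
Leg 3: desired track 59.6°; wind correction +2.0° → command heading 61.6°, groundspeed 197.2 kt
Leg 4: desired track 79.8°; wind correction +7.4° → command heading 87.2°, groundspeed 191.5 kt

Leg 1: heading=248.6°, groundspeed=113.3 kt
Leg 2: heading=123.9°, groundspeed=173.1 kt
Leg 3: heading=61.6°, groundspeed=197.2 kt
Leg 4: heading=87.2°, groundspeed=191.5 kt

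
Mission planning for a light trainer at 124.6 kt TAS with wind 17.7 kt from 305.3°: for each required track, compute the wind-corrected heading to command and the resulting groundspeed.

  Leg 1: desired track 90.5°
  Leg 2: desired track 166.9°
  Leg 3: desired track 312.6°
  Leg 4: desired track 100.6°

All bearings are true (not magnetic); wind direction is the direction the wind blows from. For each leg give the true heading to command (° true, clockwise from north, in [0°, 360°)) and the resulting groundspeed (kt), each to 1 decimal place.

Leg 1: desired track 90.5°; wind correction -4.7° → command heading 85.8°, groundspeed 138.7 kt
Leg 2: desired track 166.9°; wind correction +5.4° → command heading 172.3°, groundspeed 137.3 kt
Leg 3: desired track 312.6°; wind correction -1.0° → command heading 311.6°, groundspeed 107.0 kt
Leg 4: desired track 100.6°; wind correction -3.4° → command heading 97.2°, groundspeed 140.5 kt

Leg 1: heading=85.8°, groundspeed=138.7 kt
Leg 2: heading=172.3°, groundspeed=137.3 kt
Leg 3: heading=311.6°, groundspeed=107.0 kt
Leg 4: heading=97.2°, groundspeed=140.5 kt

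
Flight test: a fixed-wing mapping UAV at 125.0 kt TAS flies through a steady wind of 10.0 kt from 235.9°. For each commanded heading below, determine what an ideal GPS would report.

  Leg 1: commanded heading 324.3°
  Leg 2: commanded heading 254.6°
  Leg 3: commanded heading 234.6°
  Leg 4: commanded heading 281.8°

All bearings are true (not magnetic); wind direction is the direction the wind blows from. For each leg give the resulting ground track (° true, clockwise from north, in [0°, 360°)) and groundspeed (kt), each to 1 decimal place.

Leg 1: track=328.9°, groundspeed=125.1 kt
Leg 2: track=256.2°, groundspeed=115.6 kt
Leg 3: track=234.5°, groundspeed=115.0 kt
Leg 4: track=285.3°, groundspeed=118.3 kt

Leg 1: heading 324.3°; drift +4.6° → track 328.9°, groundspeed 125.1 kt
Leg 2: heading 254.6°; drift +1.6° → track 256.2°, groundspeed 115.6 kt
Leg 3: heading 234.6°; drift -0.1° → track 234.5°, groundspeed 115.0 kt
Leg 4: heading 281.8°; drift +3.5° → track 285.3°, groundspeed 118.3 kt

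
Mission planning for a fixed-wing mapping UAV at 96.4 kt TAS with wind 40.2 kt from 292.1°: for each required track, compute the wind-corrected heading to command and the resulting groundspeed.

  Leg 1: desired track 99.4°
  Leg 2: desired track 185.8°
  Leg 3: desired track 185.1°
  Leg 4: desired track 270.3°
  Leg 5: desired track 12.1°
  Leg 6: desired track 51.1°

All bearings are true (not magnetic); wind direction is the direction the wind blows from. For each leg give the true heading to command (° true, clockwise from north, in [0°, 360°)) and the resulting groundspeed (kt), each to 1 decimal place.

Leg 1: heading=94.1°, groundspeed=135.2 kt
Leg 2: heading=209.4°, groundspeed=99.6 kt
Leg 3: heading=208.6°, groundspeed=100.2 kt
Leg 4: heading=279.2°, groundspeed=57.9 kt
Leg 5: heading=347.9°, groundspeed=80.9 kt
Leg 6: heading=29.7°, groundspeed=109.2 kt

Leg 1: desired track 99.4°; wind correction -5.3° → command heading 94.1°, groundspeed 135.2 kt
Leg 2: desired track 185.8°; wind correction +23.6° → command heading 209.4°, groundspeed 99.6 kt
Leg 3: desired track 185.1°; wind correction +23.5° → command heading 208.6°, groundspeed 100.2 kt
Leg 4: desired track 270.3°; wind correction +8.9° → command heading 279.2°, groundspeed 57.9 kt
Leg 5: desired track 12.1°; wind correction -24.2° → command heading 347.9°, groundspeed 80.9 kt
Leg 6: desired track 51.1°; wind correction -21.4° → command heading 29.7°, groundspeed 109.2 kt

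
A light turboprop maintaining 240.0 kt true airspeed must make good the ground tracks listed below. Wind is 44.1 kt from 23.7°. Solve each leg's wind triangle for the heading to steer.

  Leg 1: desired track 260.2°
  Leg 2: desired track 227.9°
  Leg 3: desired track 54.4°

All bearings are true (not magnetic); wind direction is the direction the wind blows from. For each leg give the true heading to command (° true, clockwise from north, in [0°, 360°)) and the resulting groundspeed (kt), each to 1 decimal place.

Leg 1: desired track 260.2°; wind correction +8.8° → command heading 269.0°, groundspeed 261.5 kt
Leg 2: desired track 227.9°; wind correction +4.3° → command heading 232.2°, groundspeed 279.5 kt
Leg 3: desired track 54.4°; wind correction -5.4° → command heading 49.0°, groundspeed 201.0 kt

Leg 1: heading=269.0°, groundspeed=261.5 kt
Leg 2: heading=232.2°, groundspeed=279.5 kt
Leg 3: heading=49.0°, groundspeed=201.0 kt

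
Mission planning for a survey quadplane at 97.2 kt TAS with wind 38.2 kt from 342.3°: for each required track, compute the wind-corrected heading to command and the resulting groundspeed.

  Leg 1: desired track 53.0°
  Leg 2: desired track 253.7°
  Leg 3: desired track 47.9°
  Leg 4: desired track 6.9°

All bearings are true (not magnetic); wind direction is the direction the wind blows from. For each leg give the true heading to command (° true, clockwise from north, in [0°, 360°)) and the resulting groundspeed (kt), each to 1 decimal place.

Leg 1: desired track 53.0°; wind correction -21.8° → command heading 31.2°, groundspeed 77.6 kt
Leg 2: desired track 253.7°; wind correction +23.1° → command heading 276.8°, groundspeed 88.5 kt
Leg 3: desired track 47.9°; wind correction -21.0° → command heading 26.9°, groundspeed 75.0 kt
Leg 4: desired track 6.9°; wind correction -9.4° → command heading 357.5°, groundspeed 61.2 kt

Leg 1: heading=31.2°, groundspeed=77.6 kt
Leg 2: heading=276.8°, groundspeed=88.5 kt
Leg 3: heading=26.9°, groundspeed=75.0 kt
Leg 4: heading=357.5°, groundspeed=61.2 kt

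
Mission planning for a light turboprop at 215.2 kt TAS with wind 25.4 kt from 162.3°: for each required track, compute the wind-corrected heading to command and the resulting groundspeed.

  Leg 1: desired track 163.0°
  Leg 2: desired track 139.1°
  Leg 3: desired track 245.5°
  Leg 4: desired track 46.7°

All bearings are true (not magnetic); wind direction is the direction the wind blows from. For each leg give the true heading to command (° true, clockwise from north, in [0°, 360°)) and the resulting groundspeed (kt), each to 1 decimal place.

Leg 1: desired track 163.0°; wind correction -0.1° → command heading 162.9°, groundspeed 189.8 kt
Leg 2: desired track 139.1°; wind correction +2.7° → command heading 141.8°, groundspeed 191.6 kt
Leg 3: desired track 245.5°; wind correction -6.7° → command heading 238.8°, groundspeed 210.7 kt
Leg 4: desired track 46.7°; wind correction +6.1° → command heading 52.8°, groundspeed 225.0 kt

Leg 1: heading=162.9°, groundspeed=189.8 kt
Leg 2: heading=141.8°, groundspeed=191.6 kt
Leg 3: heading=238.8°, groundspeed=210.7 kt
Leg 4: heading=52.8°, groundspeed=225.0 kt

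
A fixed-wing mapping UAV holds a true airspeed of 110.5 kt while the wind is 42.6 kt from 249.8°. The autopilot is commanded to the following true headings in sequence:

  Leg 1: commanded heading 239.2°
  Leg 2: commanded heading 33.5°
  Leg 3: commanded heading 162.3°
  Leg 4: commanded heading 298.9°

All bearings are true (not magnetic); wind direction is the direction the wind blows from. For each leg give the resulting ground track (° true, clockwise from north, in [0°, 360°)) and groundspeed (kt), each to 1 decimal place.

Leg 1: heading 239.2°; drift -6.5° → track 232.7°, groundspeed 69.1 kt
Leg 2: heading 33.5°; drift +9.9° → track 43.4°, groundspeed 147.0 kt
Leg 3: heading 162.3°; drift -21.4° → track 140.9°, groundspeed 116.7 kt
Leg 4: heading 298.9°; drift +21.3° → track 320.2°, groundspeed 88.7 kt

Leg 1: track=232.7°, groundspeed=69.1 kt
Leg 2: track=43.4°, groundspeed=147.0 kt
Leg 3: track=140.9°, groundspeed=116.7 kt
Leg 4: track=320.2°, groundspeed=88.7 kt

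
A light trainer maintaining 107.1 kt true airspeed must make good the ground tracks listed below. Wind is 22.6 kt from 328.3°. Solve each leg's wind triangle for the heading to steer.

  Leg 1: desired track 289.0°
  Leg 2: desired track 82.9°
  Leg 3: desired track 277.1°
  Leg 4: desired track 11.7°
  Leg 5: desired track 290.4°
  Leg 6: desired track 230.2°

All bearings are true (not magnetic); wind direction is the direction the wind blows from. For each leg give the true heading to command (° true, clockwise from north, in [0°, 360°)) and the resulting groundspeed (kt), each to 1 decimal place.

Leg 1: heading=296.7°, groundspeed=88.7 kt
Leg 2: heading=71.8°, groundspeed=114.5 kt
Leg 3: heading=286.6°, groundspeed=91.5 kt
Leg 4: heading=3.4°, groundspeed=89.5 kt
Leg 5: heading=297.8°, groundspeed=88.4 kt
Leg 6: heading=242.3°, groundspeed=107.9 kt

Leg 1: desired track 289.0°; wind correction +7.7° → command heading 296.7°, groundspeed 88.7 kt
Leg 2: desired track 82.9°; wind correction -11.1° → command heading 71.8°, groundspeed 114.5 kt
Leg 3: desired track 277.1°; wind correction +9.5° → command heading 286.6°, groundspeed 91.5 kt
Leg 4: desired track 11.7°; wind correction -8.3° → command heading 3.4°, groundspeed 89.5 kt
Leg 5: desired track 290.4°; wind correction +7.4° → command heading 297.8°, groundspeed 88.4 kt
Leg 6: desired track 230.2°; wind correction +12.1° → command heading 242.3°, groundspeed 107.9 kt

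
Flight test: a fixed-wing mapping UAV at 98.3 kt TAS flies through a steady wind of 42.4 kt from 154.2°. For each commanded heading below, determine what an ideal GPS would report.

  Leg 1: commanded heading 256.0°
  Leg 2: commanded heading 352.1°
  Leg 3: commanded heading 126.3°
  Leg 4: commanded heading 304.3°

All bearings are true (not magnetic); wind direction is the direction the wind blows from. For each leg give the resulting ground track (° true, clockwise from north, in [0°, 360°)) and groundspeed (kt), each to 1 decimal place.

Leg 1: track=277.2°, groundspeed=114.7 kt
Leg 2: track=346.7°, groundspeed=139.3 kt
Leg 3: track=108.2°, groundspeed=64.0 kt
Leg 4: track=313.2°, groundspeed=136.7 kt

Leg 1: heading 256.0°; drift +21.2° → track 277.2°, groundspeed 114.7 kt
Leg 2: heading 352.1°; drift -5.4° → track 346.7°, groundspeed 139.3 kt
Leg 3: heading 126.3°; drift -18.1° → track 108.2°, groundspeed 64.0 kt
Leg 4: heading 304.3°; drift +8.9° → track 313.2°, groundspeed 136.7 kt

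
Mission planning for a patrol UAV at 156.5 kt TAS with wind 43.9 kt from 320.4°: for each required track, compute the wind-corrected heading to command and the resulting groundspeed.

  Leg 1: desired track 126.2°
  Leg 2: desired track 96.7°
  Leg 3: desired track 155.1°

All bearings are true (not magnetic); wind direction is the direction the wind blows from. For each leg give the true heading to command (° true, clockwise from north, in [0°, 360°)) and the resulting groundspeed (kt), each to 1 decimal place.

Leg 1: desired track 126.2°; wind correction -3.9° → command heading 122.3°, groundspeed 198.7 kt
Leg 2: desired track 96.7°; wind correction -11.2° → command heading 85.5°, groundspeed 185.3 kt
Leg 3: desired track 155.1°; wind correction +4.1° → command heading 159.2°, groundspeed 198.6 kt

Leg 1: heading=122.3°, groundspeed=198.7 kt
Leg 2: heading=85.5°, groundspeed=185.3 kt
Leg 3: heading=159.2°, groundspeed=198.6 kt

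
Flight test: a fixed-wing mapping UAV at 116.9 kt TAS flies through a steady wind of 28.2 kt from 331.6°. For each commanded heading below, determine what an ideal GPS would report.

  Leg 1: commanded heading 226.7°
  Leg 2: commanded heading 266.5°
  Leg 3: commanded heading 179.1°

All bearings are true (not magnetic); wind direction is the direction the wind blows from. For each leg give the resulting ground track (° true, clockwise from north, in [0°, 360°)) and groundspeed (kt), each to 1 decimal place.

Leg 1: track=214.3°, groundspeed=127.1 kt
Leg 2: track=252.8°, groundspeed=108.1 kt
Leg 3: track=173.9°, groundspeed=142.5 kt

Leg 1: heading 226.7°; drift -12.4° → track 214.3°, groundspeed 127.1 kt
Leg 2: heading 266.5°; drift -13.7° → track 252.8°, groundspeed 108.1 kt
Leg 3: heading 179.1°; drift -5.2° → track 173.9°, groundspeed 142.5 kt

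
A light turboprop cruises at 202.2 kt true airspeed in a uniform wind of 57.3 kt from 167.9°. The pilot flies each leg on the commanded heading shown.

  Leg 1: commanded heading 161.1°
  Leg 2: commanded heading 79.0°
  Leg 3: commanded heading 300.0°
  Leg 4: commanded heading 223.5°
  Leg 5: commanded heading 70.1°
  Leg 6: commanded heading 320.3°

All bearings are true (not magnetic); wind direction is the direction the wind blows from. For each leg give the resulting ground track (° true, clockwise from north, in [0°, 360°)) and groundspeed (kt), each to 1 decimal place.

Leg 1: heading 161.1°; drift -2.7° → track 158.4°, groundspeed 145.5 kt
Leg 2: heading 79.0°; drift -15.9° → track 63.1°, groundspeed 209.1 kt
Leg 3: heading 300.0°; drift +10.0° → track 310.0°, groundspeed 244.3 kt
Leg 4: heading 223.5°; drift +15.6° → track 239.1°, groundspeed 176.3 kt
Leg 5: heading 70.1°; drift -15.1° → track 55.0°, groundspeed 217.5 kt
Leg 6: heading 320.3°; drift +6.0° → track 326.3°, groundspeed 254.4 kt

Leg 1: track=158.4°, groundspeed=145.5 kt
Leg 2: track=63.1°, groundspeed=209.1 kt
Leg 3: track=310.0°, groundspeed=244.3 kt
Leg 4: track=239.1°, groundspeed=176.3 kt
Leg 5: track=55.0°, groundspeed=217.5 kt
Leg 6: track=326.3°, groundspeed=254.4 kt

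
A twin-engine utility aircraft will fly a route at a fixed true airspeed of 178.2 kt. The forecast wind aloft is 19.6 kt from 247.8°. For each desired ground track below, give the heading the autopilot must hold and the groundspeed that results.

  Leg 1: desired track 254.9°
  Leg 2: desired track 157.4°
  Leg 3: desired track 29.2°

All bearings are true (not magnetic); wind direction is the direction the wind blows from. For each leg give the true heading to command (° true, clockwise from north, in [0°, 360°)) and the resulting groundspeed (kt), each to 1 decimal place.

Leg 1: desired track 254.9°; wind correction -0.8° → command heading 254.1°, groundspeed 158.7 kt
Leg 2: desired track 157.4°; wind correction +6.3° → command heading 163.7°, groundspeed 177.3 kt
Leg 3: desired track 29.2°; wind correction -3.9° → command heading 25.3°, groundspeed 193.1 kt

Leg 1: heading=254.1°, groundspeed=158.7 kt
Leg 2: heading=163.7°, groundspeed=177.3 kt
Leg 3: heading=25.3°, groundspeed=193.1 kt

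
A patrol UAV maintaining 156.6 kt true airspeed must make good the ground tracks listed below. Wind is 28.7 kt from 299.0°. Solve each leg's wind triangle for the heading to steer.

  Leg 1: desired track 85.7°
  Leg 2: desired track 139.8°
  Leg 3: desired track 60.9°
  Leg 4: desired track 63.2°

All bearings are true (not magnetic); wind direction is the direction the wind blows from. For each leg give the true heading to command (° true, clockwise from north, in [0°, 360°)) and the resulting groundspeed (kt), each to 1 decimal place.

Leg 1: desired track 85.7°; wind correction -5.8° → command heading 79.9°, groundspeed 179.8 kt
Leg 2: desired track 139.8°; wind correction +3.7° → command heading 143.5°, groundspeed 183.1 kt
Leg 3: desired track 60.9°; wind correction -9.0° → command heading 51.9°, groundspeed 169.9 kt
Leg 4: desired track 63.2°; wind correction -8.7° → command heading 54.5°, groundspeed 170.9 kt

Leg 1: heading=79.9°, groundspeed=179.8 kt
Leg 2: heading=143.5°, groundspeed=183.1 kt
Leg 3: heading=51.9°, groundspeed=169.9 kt
Leg 4: heading=54.5°, groundspeed=170.9 kt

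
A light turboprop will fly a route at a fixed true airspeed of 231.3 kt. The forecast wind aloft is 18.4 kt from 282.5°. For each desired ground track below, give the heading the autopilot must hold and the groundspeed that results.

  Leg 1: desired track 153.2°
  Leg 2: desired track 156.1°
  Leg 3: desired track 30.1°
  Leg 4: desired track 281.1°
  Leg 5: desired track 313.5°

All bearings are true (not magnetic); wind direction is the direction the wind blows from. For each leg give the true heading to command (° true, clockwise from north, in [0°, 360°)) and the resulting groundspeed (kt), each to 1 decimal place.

Leg 1: heading=156.7°, groundspeed=242.5 kt
Leg 2: heading=159.8°, groundspeed=241.7 kt
Leg 3: heading=25.8°, groundspeed=236.2 kt
Leg 4: heading=281.2°, groundspeed=212.9 kt
Leg 5: heading=311.2°, groundspeed=215.3 kt

Leg 1: desired track 153.2°; wind correction +3.5° → command heading 156.7°, groundspeed 242.5 kt
Leg 2: desired track 156.1°; wind correction +3.7° → command heading 159.8°, groundspeed 241.7 kt
Leg 3: desired track 30.1°; wind correction -4.3° → command heading 25.8°, groundspeed 236.2 kt
Leg 4: desired track 281.1°; wind correction +0.1° → command heading 281.2°, groundspeed 212.9 kt
Leg 5: desired track 313.5°; wind correction -2.3° → command heading 311.2°, groundspeed 215.3 kt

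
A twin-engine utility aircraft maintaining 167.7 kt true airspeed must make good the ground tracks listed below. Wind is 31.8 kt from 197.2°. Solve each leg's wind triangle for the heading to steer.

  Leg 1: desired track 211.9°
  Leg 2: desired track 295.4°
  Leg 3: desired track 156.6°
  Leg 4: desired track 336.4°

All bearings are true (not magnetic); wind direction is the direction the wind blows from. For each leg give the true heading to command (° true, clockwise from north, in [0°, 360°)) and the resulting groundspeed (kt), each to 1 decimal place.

Leg 1: heading=209.1°, groundspeed=136.7 kt
Leg 2: heading=284.6°, groundspeed=169.3 kt
Leg 3: heading=163.7°, groundspeed=142.3 kt
Leg 4: heading=329.3°, groundspeed=190.5 kt

Leg 1: desired track 211.9°; wind correction -2.8° → command heading 209.1°, groundspeed 136.7 kt
Leg 2: desired track 295.4°; wind correction -10.8° → command heading 284.6°, groundspeed 169.3 kt
Leg 3: desired track 156.6°; wind correction +7.1° → command heading 163.7°, groundspeed 142.3 kt
Leg 4: desired track 336.4°; wind correction -7.1° → command heading 329.3°, groundspeed 190.5 kt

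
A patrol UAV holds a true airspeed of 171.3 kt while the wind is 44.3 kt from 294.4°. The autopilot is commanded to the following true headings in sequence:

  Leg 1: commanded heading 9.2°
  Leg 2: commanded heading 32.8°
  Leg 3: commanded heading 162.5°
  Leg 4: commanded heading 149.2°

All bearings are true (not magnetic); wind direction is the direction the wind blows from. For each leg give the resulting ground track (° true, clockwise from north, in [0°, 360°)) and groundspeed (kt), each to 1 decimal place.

Leg 1: heading 9.2°; drift +15.0° → track 24.2°, groundspeed 165.3 kt
Leg 2: heading 32.8°; drift +13.8° → track 46.6°, groundspeed 183.1 kt
Leg 3: heading 162.5°; drift -9.3° → track 153.2°, groundspeed 203.6 kt
Leg 4: heading 149.2°; drift -6.9° → track 142.3°, groundspeed 209.2 kt

Leg 1: track=24.2°, groundspeed=165.3 kt
Leg 2: track=46.6°, groundspeed=183.1 kt
Leg 3: track=153.2°, groundspeed=203.6 kt
Leg 4: track=142.3°, groundspeed=209.2 kt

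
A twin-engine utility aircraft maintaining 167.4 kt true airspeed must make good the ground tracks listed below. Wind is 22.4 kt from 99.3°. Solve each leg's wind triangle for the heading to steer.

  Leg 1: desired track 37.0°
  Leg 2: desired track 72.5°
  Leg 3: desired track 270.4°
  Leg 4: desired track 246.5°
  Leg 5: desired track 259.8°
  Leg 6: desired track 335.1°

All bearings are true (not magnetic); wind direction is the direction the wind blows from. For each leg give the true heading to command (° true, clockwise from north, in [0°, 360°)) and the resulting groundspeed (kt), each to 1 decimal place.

Leg 1: desired track 37.0°; wind correction +6.8° → command heading 43.8°, groundspeed 155.8 kt
Leg 2: desired track 72.5°; wind correction +3.5° → command heading 76.0°, groundspeed 147.1 kt
Leg 3: desired track 270.4°; wind correction -1.2° → command heading 269.2°, groundspeed 189.5 kt
Leg 4: desired track 246.5°; wind correction -4.2° → command heading 242.3°, groundspeed 185.8 kt
Leg 5: desired track 259.8°; wind correction -2.6° → command heading 257.2°, groundspeed 188.3 kt
Leg 6: desired track 335.1°; wind correction +6.4° → command heading 341.5°, groundspeed 179.0 kt

Leg 1: heading=43.8°, groundspeed=155.8 kt
Leg 2: heading=76.0°, groundspeed=147.1 kt
Leg 3: heading=269.2°, groundspeed=189.5 kt
Leg 4: heading=242.3°, groundspeed=185.8 kt
Leg 5: heading=257.2°, groundspeed=188.3 kt
Leg 6: heading=341.5°, groundspeed=179.0 kt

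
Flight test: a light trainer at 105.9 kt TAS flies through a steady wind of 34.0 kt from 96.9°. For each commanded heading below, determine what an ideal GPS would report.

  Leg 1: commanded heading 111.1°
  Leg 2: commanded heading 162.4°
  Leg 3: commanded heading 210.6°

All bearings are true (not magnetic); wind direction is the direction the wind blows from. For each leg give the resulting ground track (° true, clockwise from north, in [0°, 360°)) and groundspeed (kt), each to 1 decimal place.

Leg 1: track=117.6°, groundspeed=73.4 kt
Leg 2: track=181.0°, groundspeed=96.9 kt
Leg 3: track=225.2°, groundspeed=123.6 kt

Leg 1: heading 111.1°; drift +6.5° → track 117.6°, groundspeed 73.4 kt
Leg 2: heading 162.4°; drift +18.6° → track 181.0°, groundspeed 96.9 kt
Leg 3: heading 210.6°; drift +14.6° → track 225.2°, groundspeed 123.6 kt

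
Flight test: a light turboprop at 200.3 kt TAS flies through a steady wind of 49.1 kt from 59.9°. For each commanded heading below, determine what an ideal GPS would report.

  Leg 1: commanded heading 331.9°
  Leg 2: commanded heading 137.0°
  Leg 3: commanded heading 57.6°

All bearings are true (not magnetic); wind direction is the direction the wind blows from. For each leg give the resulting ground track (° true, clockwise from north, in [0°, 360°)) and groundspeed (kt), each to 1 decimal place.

Leg 1: heading 331.9°; drift -13.9° → track 318.0°, groundspeed 204.6 kt
Leg 2: heading 137.0°; drift +14.2° → track 151.2°, groundspeed 195.3 kt
Leg 3: heading 57.6°; drift -0.7° → track 56.9°, groundspeed 151.3 kt

Leg 1: track=318.0°, groundspeed=204.6 kt
Leg 2: track=151.2°, groundspeed=195.3 kt
Leg 3: track=56.9°, groundspeed=151.3 kt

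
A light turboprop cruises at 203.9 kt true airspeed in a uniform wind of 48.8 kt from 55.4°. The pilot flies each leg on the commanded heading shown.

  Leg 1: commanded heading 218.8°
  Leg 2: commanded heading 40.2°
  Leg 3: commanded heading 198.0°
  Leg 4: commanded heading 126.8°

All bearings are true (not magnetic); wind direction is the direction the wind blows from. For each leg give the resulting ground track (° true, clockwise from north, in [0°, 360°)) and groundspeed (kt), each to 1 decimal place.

Leg 1: track=222.0°, groundspeed=251.1 kt
Leg 2: track=35.5°, groundspeed=157.3 kt
Leg 3: track=205.0°, groundspeed=244.5 kt
Leg 4: track=140.6°, groundspeed=193.9 kt

Leg 1: heading 218.8°; drift +3.2° → track 222.0°, groundspeed 251.1 kt
Leg 2: heading 40.2°; drift -4.7° → track 35.5°, groundspeed 157.3 kt
Leg 3: heading 198.0°; drift +7.0° → track 205.0°, groundspeed 244.5 kt
Leg 4: heading 126.8°; drift +13.8° → track 140.6°, groundspeed 193.9 kt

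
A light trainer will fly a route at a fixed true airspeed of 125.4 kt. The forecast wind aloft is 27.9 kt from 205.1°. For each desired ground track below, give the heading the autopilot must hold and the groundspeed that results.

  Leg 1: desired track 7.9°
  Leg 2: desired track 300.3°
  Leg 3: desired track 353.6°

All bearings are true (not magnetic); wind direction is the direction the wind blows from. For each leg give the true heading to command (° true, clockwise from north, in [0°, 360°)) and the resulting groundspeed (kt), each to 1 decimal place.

Leg 1: desired track 7.9°; wind correction -3.8° → command heading 4.1°, groundspeed 151.8 kt
Leg 2: desired track 300.3°; wind correction -12.8° → command heading 287.5°, groundspeed 124.8 kt
Leg 3: desired track 353.6°; wind correction -6.7° → command heading 346.9°, groundspeed 148.3 kt

Leg 1: heading=4.1°, groundspeed=151.8 kt
Leg 2: heading=287.5°, groundspeed=124.8 kt
Leg 3: heading=346.9°, groundspeed=148.3 kt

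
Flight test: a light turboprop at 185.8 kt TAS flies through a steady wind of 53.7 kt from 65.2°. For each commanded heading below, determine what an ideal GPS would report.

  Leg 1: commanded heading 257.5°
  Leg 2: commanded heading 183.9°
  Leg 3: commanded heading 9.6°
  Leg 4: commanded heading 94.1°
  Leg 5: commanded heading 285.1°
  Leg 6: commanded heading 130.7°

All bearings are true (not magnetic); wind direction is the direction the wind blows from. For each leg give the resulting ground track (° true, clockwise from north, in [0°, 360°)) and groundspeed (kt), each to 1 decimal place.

Leg 1: track=254.8°, groundspeed=238.5 kt
Leg 2: track=196.5°, groundspeed=216.8 kt
Leg 3: track=353.7°, groundspeed=161.7 kt
Leg 4: track=104.7°, groundspeed=141.2 kt
Leg 5: track=276.5°, groundspeed=229.6 kt
Leg 6: track=147.3°, groundspeed=170.7 kt

Leg 1: heading 257.5°; drift -2.7° → track 254.8°, groundspeed 238.5 kt
Leg 2: heading 183.9°; drift +12.6° → track 196.5°, groundspeed 216.8 kt
Leg 3: heading 9.6°; drift -15.9° → track 353.7°, groundspeed 161.7 kt
Leg 4: heading 94.1°; drift +10.6° → track 104.7°, groundspeed 141.2 kt
Leg 5: heading 285.1°; drift -8.6° → track 276.5°, groundspeed 229.6 kt
Leg 6: heading 130.7°; drift +16.6° → track 147.3°, groundspeed 170.7 kt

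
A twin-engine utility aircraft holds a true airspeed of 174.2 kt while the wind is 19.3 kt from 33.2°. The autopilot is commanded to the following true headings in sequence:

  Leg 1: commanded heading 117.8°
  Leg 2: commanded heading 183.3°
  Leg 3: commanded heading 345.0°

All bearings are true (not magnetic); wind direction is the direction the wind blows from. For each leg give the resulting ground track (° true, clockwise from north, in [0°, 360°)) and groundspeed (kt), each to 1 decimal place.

Leg 1: track=124.2°, groundspeed=173.5 kt
Leg 2: track=186.2°, groundspeed=191.2 kt
Leg 3: track=339.9°, groundspeed=162.0 kt

Leg 1: heading 117.8°; drift +6.4° → track 124.2°, groundspeed 173.5 kt
Leg 2: heading 183.3°; drift +2.9° → track 186.2°, groundspeed 191.2 kt
Leg 3: heading 345.0°; drift -5.1° → track 339.9°, groundspeed 162.0 kt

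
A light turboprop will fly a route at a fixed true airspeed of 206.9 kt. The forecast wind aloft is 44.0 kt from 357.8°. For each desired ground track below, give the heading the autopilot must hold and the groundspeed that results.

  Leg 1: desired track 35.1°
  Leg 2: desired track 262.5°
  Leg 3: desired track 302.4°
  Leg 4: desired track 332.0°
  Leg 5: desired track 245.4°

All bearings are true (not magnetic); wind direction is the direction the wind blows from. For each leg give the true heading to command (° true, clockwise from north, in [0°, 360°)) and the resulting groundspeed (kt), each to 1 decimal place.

Leg 1: heading=27.7°, groundspeed=170.2 kt
Leg 2: heading=274.7°, groundspeed=206.3 kt
Leg 3: heading=312.5°, groundspeed=178.7 kt
Leg 4: heading=337.3°, groundspeed=166.4 kt
Leg 5: heading=256.7°, groundspeed=219.6 kt

Leg 1: desired track 35.1°; wind correction -7.4° → command heading 27.7°, groundspeed 170.2 kt
Leg 2: desired track 262.5°; wind correction +12.2° → command heading 274.7°, groundspeed 206.3 kt
Leg 3: desired track 302.4°; wind correction +10.1° → command heading 312.5°, groundspeed 178.7 kt
Leg 4: desired track 332.0°; wind correction +5.3° → command heading 337.3°, groundspeed 166.4 kt
Leg 5: desired track 245.4°; wind correction +11.3° → command heading 256.7°, groundspeed 219.6 kt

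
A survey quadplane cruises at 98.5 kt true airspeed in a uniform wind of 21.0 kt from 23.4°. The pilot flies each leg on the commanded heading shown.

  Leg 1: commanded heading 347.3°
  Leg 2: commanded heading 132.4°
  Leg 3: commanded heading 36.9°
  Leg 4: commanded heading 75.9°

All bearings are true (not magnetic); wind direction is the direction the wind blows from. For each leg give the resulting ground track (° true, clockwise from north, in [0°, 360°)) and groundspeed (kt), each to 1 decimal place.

Leg 1: track=338.7°, groundspeed=82.5 kt
Leg 2: track=143.1°, groundspeed=107.2 kt
Leg 3: track=40.5°, groundspeed=78.2 kt
Leg 4: track=86.9°, groundspeed=87.3 kt

Leg 1: heading 347.3°; drift -8.6° → track 338.7°, groundspeed 82.5 kt
Leg 2: heading 132.4°; drift +10.7° → track 143.1°, groundspeed 107.2 kt
Leg 3: heading 36.9°; drift +3.6° → track 40.5°, groundspeed 78.2 kt
Leg 4: heading 75.9°; drift +11.0° → track 86.9°, groundspeed 87.3 kt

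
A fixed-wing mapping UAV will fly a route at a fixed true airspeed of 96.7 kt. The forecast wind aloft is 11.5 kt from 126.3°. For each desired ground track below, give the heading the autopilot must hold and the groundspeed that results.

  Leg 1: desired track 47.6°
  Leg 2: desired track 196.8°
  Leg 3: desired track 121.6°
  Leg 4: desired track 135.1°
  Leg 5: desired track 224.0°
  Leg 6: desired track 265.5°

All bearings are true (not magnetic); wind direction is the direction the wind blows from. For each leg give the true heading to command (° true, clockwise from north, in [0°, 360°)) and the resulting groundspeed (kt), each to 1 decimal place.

Leg 1: desired track 47.6°; wind correction +6.7° → command heading 54.3°, groundspeed 93.8 kt
Leg 2: desired track 196.8°; wind correction -6.4° → command heading 190.4°, groundspeed 92.3 kt
Leg 3: desired track 121.6°; wind correction +0.6° → command heading 122.2°, groundspeed 85.2 kt
Leg 4: desired track 135.1°; wind correction -1.0° → command heading 134.1°, groundspeed 85.3 kt
Leg 5: desired track 224.0°; wind correction -6.8° → command heading 217.2°, groundspeed 97.6 kt
Leg 6: desired track 265.5°; wind correction -4.5° → command heading 261.0°, groundspeed 105.1 kt

Leg 1: heading=54.3°, groundspeed=93.8 kt
Leg 2: heading=190.4°, groundspeed=92.3 kt
Leg 3: heading=122.2°, groundspeed=85.2 kt
Leg 4: heading=134.1°, groundspeed=85.3 kt
Leg 5: heading=217.2°, groundspeed=97.6 kt
Leg 6: heading=261.0°, groundspeed=105.1 kt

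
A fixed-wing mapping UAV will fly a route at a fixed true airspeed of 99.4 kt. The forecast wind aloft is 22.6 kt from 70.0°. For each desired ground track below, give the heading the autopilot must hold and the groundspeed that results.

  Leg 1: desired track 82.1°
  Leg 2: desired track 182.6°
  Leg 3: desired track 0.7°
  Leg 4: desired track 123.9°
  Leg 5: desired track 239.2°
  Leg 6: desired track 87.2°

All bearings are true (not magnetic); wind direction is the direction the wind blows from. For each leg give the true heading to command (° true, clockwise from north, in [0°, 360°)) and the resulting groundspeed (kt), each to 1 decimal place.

Leg 1: heading=79.4°, groundspeed=77.2 kt
Leg 2: heading=170.5°, groundspeed=105.9 kt
Leg 3: heading=13.0°, groundspeed=89.1 kt
Leg 4: heading=113.3°, groundspeed=84.4 kt
Leg 5: heading=236.8°, groundspeed=121.5 kt
Leg 6: heading=83.3°, groundspeed=77.6 kt

Leg 1: desired track 82.1°; wind correction -2.7° → command heading 79.4°, groundspeed 77.2 kt
Leg 2: desired track 182.6°; wind correction -12.1° → command heading 170.5°, groundspeed 105.9 kt
Leg 3: desired track 0.7°; wind correction +12.3° → command heading 13.0°, groundspeed 89.1 kt
Leg 4: desired track 123.9°; wind correction -10.6° → command heading 113.3°, groundspeed 84.4 kt
Leg 5: desired track 239.2°; wind correction -2.4° → command heading 236.8°, groundspeed 121.5 kt
Leg 6: desired track 87.2°; wind correction -3.9° → command heading 83.3°, groundspeed 77.6 kt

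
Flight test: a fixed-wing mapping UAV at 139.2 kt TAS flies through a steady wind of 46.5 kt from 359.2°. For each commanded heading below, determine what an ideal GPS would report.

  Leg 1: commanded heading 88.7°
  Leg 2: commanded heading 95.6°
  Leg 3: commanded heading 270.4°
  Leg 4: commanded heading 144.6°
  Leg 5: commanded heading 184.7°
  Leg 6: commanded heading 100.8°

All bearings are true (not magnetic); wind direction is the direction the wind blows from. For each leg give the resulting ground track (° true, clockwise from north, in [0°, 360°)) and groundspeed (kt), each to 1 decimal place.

Leg 1: track=107.2°, groundspeed=146.4 kt
Leg 2: track=113.3°, groundspeed=151.6 kt
Leg 3: track=251.8°, groundspeed=145.8 kt
Leg 4: track=153.1°, groundspeed=179.4 kt
Leg 5: track=183.3°, groundspeed=185.5 kt
Leg 6: track=117.8°, groundspeed=155.4 kt

Leg 1: heading 88.7°; drift +18.5° → track 107.2°, groundspeed 146.4 kt
Leg 2: heading 95.6°; drift +17.7° → track 113.3°, groundspeed 151.6 kt
Leg 3: heading 270.4°; drift -18.6° → track 251.8°, groundspeed 145.8 kt
Leg 4: heading 144.6°; drift +8.5° → track 153.1°, groundspeed 179.4 kt
Leg 5: heading 184.7°; drift -1.4° → track 183.3°, groundspeed 185.5 kt
Leg 6: heading 100.8°; drift +17.0° → track 117.8°, groundspeed 155.4 kt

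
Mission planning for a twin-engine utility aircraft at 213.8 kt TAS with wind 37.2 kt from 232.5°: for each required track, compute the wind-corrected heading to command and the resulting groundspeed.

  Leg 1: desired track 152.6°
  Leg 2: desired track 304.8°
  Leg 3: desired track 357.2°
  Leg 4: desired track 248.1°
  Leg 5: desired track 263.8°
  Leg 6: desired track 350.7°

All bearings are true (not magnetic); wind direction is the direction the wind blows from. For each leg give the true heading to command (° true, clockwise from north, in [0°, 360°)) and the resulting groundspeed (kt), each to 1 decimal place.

Leg 1: heading=162.5°, groundspeed=204.1 kt
Leg 2: heading=295.3°, groundspeed=199.5 kt
Leg 3: heading=349.0°, groundspeed=232.8 kt
Leg 4: heading=245.4°, groundspeed=177.7 kt
Leg 5: heading=258.6°, groundspeed=181.1 kt
Leg 6: heading=341.9°, groundspeed=228.9 kt

Leg 1: desired track 152.6°; wind correction +9.9° → command heading 162.5°, groundspeed 204.1 kt
Leg 2: desired track 304.8°; wind correction -9.5° → command heading 295.3°, groundspeed 199.5 kt
Leg 3: desired track 357.2°; wind correction -8.2° → command heading 349.0°, groundspeed 232.8 kt
Leg 4: desired track 248.1°; wind correction -2.7° → command heading 245.4°, groundspeed 177.7 kt
Leg 5: desired track 263.8°; wind correction -5.2° → command heading 258.6°, groundspeed 181.1 kt
Leg 6: desired track 350.7°; wind correction -8.8° → command heading 341.9°, groundspeed 228.9 kt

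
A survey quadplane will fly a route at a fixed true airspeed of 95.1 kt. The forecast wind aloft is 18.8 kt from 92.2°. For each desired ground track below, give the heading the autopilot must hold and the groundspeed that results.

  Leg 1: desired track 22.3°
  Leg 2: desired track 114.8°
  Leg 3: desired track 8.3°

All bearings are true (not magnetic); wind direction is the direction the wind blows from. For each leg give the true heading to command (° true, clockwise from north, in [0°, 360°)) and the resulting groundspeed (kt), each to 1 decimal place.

Leg 1: heading=33.0°, groundspeed=87.0 kt
Leg 2: heading=110.4°, groundspeed=77.5 kt
Leg 3: heading=19.6°, groundspeed=91.2 kt

Leg 1: desired track 22.3°; wind correction +10.7° → command heading 33.0°, groundspeed 87.0 kt
Leg 2: desired track 114.8°; wind correction -4.4° → command heading 110.4°, groundspeed 77.5 kt
Leg 3: desired track 8.3°; wind correction +11.3° → command heading 19.6°, groundspeed 91.2 kt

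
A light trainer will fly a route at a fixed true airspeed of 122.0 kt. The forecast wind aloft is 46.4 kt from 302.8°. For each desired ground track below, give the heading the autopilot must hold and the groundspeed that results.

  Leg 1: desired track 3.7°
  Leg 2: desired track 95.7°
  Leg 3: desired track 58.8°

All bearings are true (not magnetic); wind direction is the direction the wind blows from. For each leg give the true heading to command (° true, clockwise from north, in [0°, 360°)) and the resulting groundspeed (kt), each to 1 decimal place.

Leg 1: heading=344.3°, groundspeed=92.5 kt
Leg 2: heading=85.7°, groundspeed=161.5 kt
Leg 3: heading=38.8°, groundspeed=135.0 kt

Leg 1: desired track 3.7°; wind correction -19.4° → command heading 344.3°, groundspeed 92.5 kt
Leg 2: desired track 95.7°; wind correction -10.0° → command heading 85.7°, groundspeed 161.5 kt
Leg 3: desired track 58.8°; wind correction -20.0° → command heading 38.8°, groundspeed 135.0 kt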